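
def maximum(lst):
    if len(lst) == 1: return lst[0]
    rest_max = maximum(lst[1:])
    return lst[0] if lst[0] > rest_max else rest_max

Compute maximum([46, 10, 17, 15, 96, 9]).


maximum([46, 10, 17, 15, 96, 9]): compare 46 with maximum([10, 17, 15, 96, 9])
maximum([10, 17, 15, 96, 9]): compare 10 with maximum([17, 15, 96, 9])
maximum([17, 15, 96, 9]): compare 17 with maximum([15, 96, 9])
maximum([15, 96, 9]): compare 15 with maximum([96, 9])
maximum([96, 9]): compare 96 with maximum([9])
maximum([9]) = 9  (base case)
Compare 96 with 9 -> 96
Compare 15 with 96 -> 96
Compare 17 with 96 -> 96
Compare 10 with 96 -> 96
Compare 46 with 96 -> 96

96


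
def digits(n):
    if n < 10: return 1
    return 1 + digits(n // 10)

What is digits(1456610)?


digits(1456610) = 1 + digits(145661)
digits(145661) = 1 + digits(14566)
digits(14566) = 1 + digits(1456)
digits(1456) = 1 + digits(145)
digits(145) = 1 + digits(14)
digits(14) = 1 + digits(1)
digits(1) = 1  (base case: 1 < 10)
Unwinding: 1 + 1 + 1 + 1 + 1 + 1 + 1 = 7

7


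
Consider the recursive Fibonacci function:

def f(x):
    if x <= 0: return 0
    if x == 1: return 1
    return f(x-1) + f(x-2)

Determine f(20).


Computing f(20) bottom-up:
f(0) = 0
f(1) = 1
f(2) = f(1) + f(0) = 1 + 0 = 1
f(3) = f(2) + f(1) = 1 + 1 = 2
f(4) = f(3) + f(2) = 2 + 1 = 3
f(5) = f(4) + f(3) = 3 + 2 = 5
f(6) = f(5) + f(4) = 5 + 3 = 8
f(7) = f(6) + f(5) = 8 + 5 = 13
f(8) = f(7) + f(6) = 13 + 8 = 21
f(9) = f(8) + f(7) = 21 + 13 = 34
f(10) = f(9) + f(8) = 34 + 21 = 55
f(11) = f(10) + f(9) = 55 + 34 = 89
f(12) = f(11) + f(10) = 89 + 55 = 144
f(13) = f(12) + f(11) = 144 + 89 = 233
f(14) = f(13) + f(12) = 233 + 144 = 377
f(15) = f(14) + f(13) = 377 + 233 = 610
f(16) = f(15) + f(14) = 610 + 377 = 987
f(17) = f(16) + f(15) = 987 + 610 = 1597
f(18) = f(17) + f(16) = 1597 + 987 = 2584
f(19) = f(18) + f(17) = 2584 + 1597 = 4181
f(20) = f(19) + f(18) = 4181 + 2584 = 6765

6765


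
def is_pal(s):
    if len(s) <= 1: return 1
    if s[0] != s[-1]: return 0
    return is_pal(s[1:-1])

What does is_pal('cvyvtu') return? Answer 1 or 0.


is_pal('cvyvtu'): s[0]='c' != s[-1]='u' -> return 0
Result: 0 (not a palindrome)

0


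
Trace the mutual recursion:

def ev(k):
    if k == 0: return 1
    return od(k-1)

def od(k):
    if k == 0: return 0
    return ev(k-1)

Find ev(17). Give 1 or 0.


ev(17) = od(16)
od(16) = ev(15)
ev(15) = od(14)
od(14) = ev(13)
ev(13) = od(12)
od(12) = ev(11)
ev(11) = od(10)
od(10) = ev(9)
ev(9) = od(8)
od(8) = ev(7)
ev(7) = od(6)
od(6) = ev(5)
ev(5) = od(4)
od(4) = ev(3)
ev(3) = od(2)
od(2) = ev(1)
ev(1) = od(0)
od(0) = 0  (base case)
Result: 0

0


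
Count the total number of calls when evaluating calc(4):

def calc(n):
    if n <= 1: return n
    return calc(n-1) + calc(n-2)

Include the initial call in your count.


Let C(n) = total calls for calc(n)
C(0) = 1, C(1) = 1
C(2) = 1 + C(1) + C(0) = 1 + 1 + 1 = 3
C(3) = 1 + C(2) + C(1) = 1 + 3 + 1 = 5
C(4) = 1 + C(3) + C(2) = 1 + 5 + 3 = 9

9


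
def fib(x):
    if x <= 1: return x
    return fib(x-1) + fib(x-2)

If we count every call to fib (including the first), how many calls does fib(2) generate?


Let C(n) = total calls for fib(n)
C(0) = 1, C(1) = 1
C(2) = 1 + C(1) + C(0) = 1 + 1 + 1 = 3

3


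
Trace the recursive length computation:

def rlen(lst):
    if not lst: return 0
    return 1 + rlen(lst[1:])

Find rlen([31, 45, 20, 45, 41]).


rlen([31, 45, 20, 45, 41]) = 1 + rlen([45, 20, 45, 41])
rlen([45, 20, 45, 41]) = 1 + rlen([20, 45, 41])
rlen([20, 45, 41]) = 1 + rlen([45, 41])
rlen([45, 41]) = 1 + rlen([41])
rlen([41]) = 1 + rlen([])
rlen([]) = 0  (base case)
Unwinding: 1 + 1 + 1 + 1 + 1 + 0 = 5

5


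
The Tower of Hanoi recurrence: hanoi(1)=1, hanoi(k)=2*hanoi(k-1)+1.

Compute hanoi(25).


hanoi(25) = 2 * hanoi(24) + 1
hanoi(24) = 2 * hanoi(23) + 1
hanoi(23) = 2 * hanoi(22) + 1
hanoi(22) = 2 * hanoi(21) + 1
hanoi(21) = 2 * hanoi(20) + 1
hanoi(20) = 2 * hanoi(19) + 1
hanoi(19) = 2 * hanoi(18) + 1
hanoi(18) = 2 * hanoi(17) + 1
hanoi(17) = 2 * hanoi(16) + 1
hanoi(16) = 2 * hanoi(15) + 1
hanoi(15) = 2 * hanoi(14) + 1
hanoi(14) = 2 * hanoi(13) + 1
hanoi(13) = 2 * hanoi(12) + 1
hanoi(12) = 2 * hanoi(11) + 1
hanoi(11) = 2 * hanoi(10) + 1
hanoi(10) = 2 * hanoi(9) + 1
hanoi(9) = 2 * hanoi(8) + 1
hanoi(8) = 2 * hanoi(7) + 1
hanoi(7) = 2 * hanoi(6) + 1
hanoi(6) = 2 * hanoi(5) + 1
hanoi(5) = 2 * hanoi(4) + 1
hanoi(4) = 2 * hanoi(3) + 1
hanoi(3) = 2 * hanoi(2) + 1
hanoi(2) = 2 * hanoi(1) + 1
hanoi(1) = 1  (base case)
hanoi(2) = 2 * 1 + 1 = 3
hanoi(3) = 2 * 3 + 1 = 7
hanoi(4) = 2 * 7 + 1 = 15
hanoi(5) = 2 * 15 + 1 = 31
hanoi(6) = 2 * 31 + 1 = 63
hanoi(7) = 2 * 63 + 1 = 127
hanoi(8) = 2 * 127 + 1 = 255
hanoi(9) = 2 * 255 + 1 = 511
hanoi(10) = 2 * 511 + 1 = 1023
hanoi(11) = 2 * 1023 + 1 = 2047
hanoi(12) = 2 * 2047 + 1 = 4095
hanoi(13) = 2 * 4095 + 1 = 8191
hanoi(14) = 2 * 8191 + 1 = 16383
hanoi(15) = 2 * 16383 + 1 = 32767
hanoi(16) = 2 * 32767 + 1 = 65535
hanoi(17) = 2 * 65535 + 1 = 131071
hanoi(18) = 2 * 131071 + 1 = 262143
hanoi(19) = 2 * 262143 + 1 = 524287
hanoi(20) = 2 * 524287 + 1 = 1048575
hanoi(21) = 2 * 1048575 + 1 = 2097151
hanoi(22) = 2 * 2097151 + 1 = 4194303
hanoi(23) = 2 * 4194303 + 1 = 8388607
hanoi(24) = 2 * 8388607 + 1 = 16777215
hanoi(25) = 2 * 16777215 + 1 = 33554431

33554431


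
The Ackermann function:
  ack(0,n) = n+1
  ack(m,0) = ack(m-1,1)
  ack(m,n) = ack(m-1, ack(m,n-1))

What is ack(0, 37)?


ack(0, 37) = 38
Result: ack(0, 37) = 38

38


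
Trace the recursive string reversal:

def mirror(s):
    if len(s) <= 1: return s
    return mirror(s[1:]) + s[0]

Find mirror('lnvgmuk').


mirror('lnvgmuk') = mirror('nvgmuk') + 'l'
mirror('nvgmuk') = mirror('vgmuk') + 'n'
mirror('vgmuk') = mirror('gmuk') + 'v'
mirror('gmuk') = mirror('muk') + 'g'
mirror('muk') = mirror('uk') + 'm'
mirror('uk') = mirror('k') + 'u'
mirror('k') = 'k'  (base case)
Concatenating: 'k' + 'u' + 'm' + 'g' + 'v' + 'n' + 'l' = 'kumgvnl'

kumgvnl


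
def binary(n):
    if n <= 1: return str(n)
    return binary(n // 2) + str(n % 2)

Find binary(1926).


binary(1926) = binary(963) + '0'
binary(963) = binary(481) + '1'
binary(481) = binary(240) + '1'
binary(240) = binary(120) + '0'
binary(120) = binary(60) + '0'
binary(60) = binary(30) + '0'
binary(30) = binary(15) + '0'
binary(15) = binary(7) + '1'
binary(7) = binary(3) + '1'
binary(3) = binary(1) + '1'
binary(1) = '1'  (base case)
Concatenating: '1' + '1' + '1' + '1' + '0' + '0' + '0' + '0' + '1' + '1' + '0' = '11110000110'

11110000110


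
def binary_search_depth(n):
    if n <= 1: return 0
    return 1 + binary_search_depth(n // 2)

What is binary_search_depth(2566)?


2566 / 2 = 1283
1283 / 2 = 641
641 / 2 = 320
320 / 2 = 160
160 / 2 = 80
80 / 2 = 40
40 / 2 = 20
20 / 2 = 10
10 / 2 = 5
5 / 2 = 2
2 / 2 = 1
Reached 1 after 11 halvings

11


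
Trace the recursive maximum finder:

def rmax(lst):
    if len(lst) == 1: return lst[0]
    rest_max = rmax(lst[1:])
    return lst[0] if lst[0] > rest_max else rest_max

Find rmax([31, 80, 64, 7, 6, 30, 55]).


rmax([31, 80, 64, 7, 6, 30, 55]): compare 31 with rmax([80, 64, 7, 6, 30, 55])
rmax([80, 64, 7, 6, 30, 55]): compare 80 with rmax([64, 7, 6, 30, 55])
rmax([64, 7, 6, 30, 55]): compare 64 with rmax([7, 6, 30, 55])
rmax([7, 6, 30, 55]): compare 7 with rmax([6, 30, 55])
rmax([6, 30, 55]): compare 6 with rmax([30, 55])
rmax([30, 55]): compare 30 with rmax([55])
rmax([55]) = 55  (base case)
Compare 30 with 55 -> 55
Compare 6 with 55 -> 55
Compare 7 with 55 -> 55
Compare 64 with 55 -> 64
Compare 80 with 64 -> 80
Compare 31 with 80 -> 80

80


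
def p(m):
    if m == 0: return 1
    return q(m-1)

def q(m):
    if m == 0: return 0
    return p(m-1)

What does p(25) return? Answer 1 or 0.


p(25) = q(24)
q(24) = p(23)
p(23) = q(22)
q(22) = p(21)
p(21) = q(20)
q(20) = p(19)
p(19) = q(18)
q(18) = p(17)
p(17) = q(16)
q(16) = p(15)
p(15) = q(14)
q(14) = p(13)
p(13) = q(12)
q(12) = p(11)
p(11) = q(10)
q(10) = p(9)
p(9) = q(8)
q(8) = p(7)
p(7) = q(6)
q(6) = p(5)
p(5) = q(4)
q(4) = p(3)
p(3) = q(2)
q(2) = p(1)
p(1) = q(0)
q(0) = 0  (base case)
Result: 0

0


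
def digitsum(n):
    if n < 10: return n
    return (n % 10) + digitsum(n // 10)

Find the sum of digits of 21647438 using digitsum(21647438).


digitsum(21647438) = 8 + digitsum(2164743)
digitsum(2164743) = 3 + digitsum(216474)
digitsum(216474) = 4 + digitsum(21647)
digitsum(21647) = 7 + digitsum(2164)
digitsum(2164) = 4 + digitsum(216)
digitsum(216) = 6 + digitsum(21)
digitsum(21) = 1 + digitsum(2)
digitsum(2) = 2  (base case)
Total: 8 + 3 + 4 + 7 + 4 + 6 + 1 + 2 = 35

35


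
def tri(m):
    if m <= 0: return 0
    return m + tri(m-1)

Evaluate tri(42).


tri(42)
= 42 + 41 + 40 + 39 + 38 + 37 + 36 + 35 + 34 + 33 + 32 + 31 + 30 + 29 + 28 + 27 + 26 + 25 + 24 + 23 + 22 + 21 + 20 + 19 + 18 + 17 + 16 + 15 + 14 + 13 + 12 + 11 + 10 + 9 + 8 + 7 + 6 + 5 + 4 + 3 + 2 + 1 + tri(0)
= 42 + 41 + 40 + 39 + 38 + 37 + 36 + 35 + 34 + 33 + 32 + 31 + 30 + 29 + 28 + 27 + 26 + 25 + 24 + 23 + 22 + 21 + 20 + 19 + 18 + 17 + 16 + 15 + 14 + 13 + 12 + 11 + 10 + 9 + 8 + 7 + 6 + 5 + 4 + 3 + 2 + 1 + 0
= 903

903


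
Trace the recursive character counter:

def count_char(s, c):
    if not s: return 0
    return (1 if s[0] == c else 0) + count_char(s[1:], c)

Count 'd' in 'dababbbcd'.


s[0]='d' == 'd' -> 1
s[0]='a' != 'd' -> 0
s[0]='b' != 'd' -> 0
s[0]='a' != 'd' -> 0
s[0]='b' != 'd' -> 0
s[0]='b' != 'd' -> 0
s[0]='b' != 'd' -> 0
s[0]='c' != 'd' -> 0
s[0]='d' == 'd' -> 1
Sum: 1 + 0 + 0 + 0 + 0 + 0 + 0 + 0 + 1 = 2

2


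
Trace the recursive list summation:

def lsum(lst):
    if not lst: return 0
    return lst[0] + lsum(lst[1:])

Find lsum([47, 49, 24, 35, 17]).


lsum([47, 49, 24, 35, 17]) = 47 + lsum([49, 24, 35, 17])
lsum([49, 24, 35, 17]) = 49 + lsum([24, 35, 17])
lsum([24, 35, 17]) = 24 + lsum([35, 17])
lsum([35, 17]) = 35 + lsum([17])
lsum([17]) = 17 + lsum([])
lsum([]) = 0  (base case)
Total: 47 + 49 + 24 + 35 + 17 + 0 = 172

172


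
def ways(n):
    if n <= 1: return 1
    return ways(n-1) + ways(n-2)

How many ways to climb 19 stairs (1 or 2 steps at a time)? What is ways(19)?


Building up from base cases:
ways(0) = 1
ways(1) = 1
ways(2) = ways(1) + ways(0) = 1 + 1 = 2
ways(3) = ways(2) + ways(1) = 2 + 1 = 3
ways(4) = ways(3) + ways(2) = 3 + 2 = 5
ways(5) = ways(4) + ways(3) = 5 + 3 = 8
ways(6) = ways(5) + ways(4) = 8 + 5 = 13
ways(7) = ways(6) + ways(5) = 13 + 8 = 21
ways(8) = ways(7) + ways(6) = 21 + 13 = 34
ways(9) = ways(8) + ways(7) = 34 + 21 = 55
ways(10) = ways(9) + ways(8) = 55 + 34 = 89
ways(11) = ways(10) + ways(9) = 89 + 55 = 144
ways(12) = ways(11) + ways(10) = 144 + 89 = 233
ways(13) = ways(12) + ways(11) = 233 + 144 = 377
ways(14) = ways(13) + ways(12) = 377 + 233 = 610
ways(15) = ways(14) + ways(13) = 610 + 377 = 987
ways(16) = ways(15) + ways(14) = 987 + 610 = 1597
ways(17) = ways(16) + ways(15) = 1597 + 987 = 2584
ways(18) = ways(17) + ways(16) = 2584 + 1597 = 4181
ways(19) = ways(18) + ways(17) = 4181 + 2584 = 6765

6765


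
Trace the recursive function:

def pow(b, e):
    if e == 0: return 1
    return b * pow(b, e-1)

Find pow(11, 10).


pow(11, 10)
= 11 * pow(11, 9)
= 11 * 11 * pow(11, 8)
= 11 * 11 * 11 * pow(11, 7)
= 11 * 11 * 11 * 11 * pow(11, 6)
= 11 * 11 * 11 * 11 * 11 * pow(11, 5)
= 11 * 11 * 11 * 11 * 11 * 11 * pow(11, 4)
= 11 * 11 * 11 * 11 * 11 * 11 * 11 * pow(11, 3)
= 11 * 11 * 11 * 11 * 11 * 11 * 11 * 11 * pow(11, 2)
= 11 * 11 * 11 * 11 * 11 * 11 * 11 * 11 * 11 * pow(11, 1)
= 11 * 11 * 11 * 11 * 11 * 11 * 11 * 11 * 11 * 11 * pow(11, 0)
= 11 * 11 * 11 * 11 * 11 * 11 * 11 * 11 * 11 * 11 * 1
= 25937424601

25937424601


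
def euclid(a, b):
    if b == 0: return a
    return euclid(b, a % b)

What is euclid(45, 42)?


euclid(45, 42) = euclid(42, 3)
euclid(42, 3) = euclid(3, 0)
euclid(3, 0) = 3  (base case)

3


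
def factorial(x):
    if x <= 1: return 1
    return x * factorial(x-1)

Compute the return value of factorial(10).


factorial(10)
= 10 * factorial(9)
= 10 * 9 * factorial(8)
= 10 * 9 * 8 * factorial(7)
= 10 * 9 * 8 * 7 * factorial(6)
= 10 * 9 * 8 * 7 * 6 * factorial(5)
= 10 * 9 * 8 * 7 * 6 * 5 * factorial(4)
= 10 * 9 * 8 * 7 * 6 * 5 * 4 * factorial(3)
= 10 * 9 * 8 * 7 * 6 * 5 * 4 * 3 * factorial(2)
= 10 * 9 * 8 * 7 * 6 * 5 * 4 * 3 * 2 * factorial(1)
= 10 * 9 * 8 * 7 * 6 * 5 * 4 * 3 * 2 * 1
= 3628800

3628800


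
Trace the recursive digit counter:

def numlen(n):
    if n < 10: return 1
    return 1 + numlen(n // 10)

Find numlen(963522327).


numlen(963522327) = 1 + numlen(96352232)
numlen(96352232) = 1 + numlen(9635223)
numlen(9635223) = 1 + numlen(963522)
numlen(963522) = 1 + numlen(96352)
numlen(96352) = 1 + numlen(9635)
numlen(9635) = 1 + numlen(963)
numlen(963) = 1 + numlen(96)
numlen(96) = 1 + numlen(9)
numlen(9) = 1  (base case: 9 < 10)
Unwinding: 1 + 1 + 1 + 1 + 1 + 1 + 1 + 1 + 1 = 9

9


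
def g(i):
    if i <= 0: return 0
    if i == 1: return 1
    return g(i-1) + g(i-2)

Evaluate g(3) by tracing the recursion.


Computing g(3) bottom-up:
g(0) = 0
g(1) = 1
g(2) = g(1) + g(0) = 1 + 0 = 1
g(3) = g(2) + g(1) = 1 + 1 = 2

2


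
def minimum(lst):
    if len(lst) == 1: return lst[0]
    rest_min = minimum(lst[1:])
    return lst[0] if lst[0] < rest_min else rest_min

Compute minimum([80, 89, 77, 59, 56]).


minimum([80, 89, 77, 59, 56]): compare 80 with minimum([89, 77, 59, 56])
minimum([89, 77, 59, 56]): compare 89 with minimum([77, 59, 56])
minimum([77, 59, 56]): compare 77 with minimum([59, 56])
minimum([59, 56]): compare 59 with minimum([56])
minimum([56]) = 56  (base case)
Compare 59 with 56 -> 56
Compare 77 with 56 -> 56
Compare 89 with 56 -> 56
Compare 80 with 56 -> 56

56


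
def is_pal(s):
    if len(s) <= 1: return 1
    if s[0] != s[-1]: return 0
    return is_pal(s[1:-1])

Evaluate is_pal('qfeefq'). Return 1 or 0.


is_pal('qfeefq'): s[0]='q' == s[-1]='q' -> check is_pal('feef')
is_pal('feef'): s[0]='f' == s[-1]='f' -> check is_pal('ee')
is_pal('ee'): s[0]='e' == s[-1]='e' -> check is_pal('')
is_pal(''): len <= 1 -> return 1  (base case)
Result: 1 (palindrome)

1


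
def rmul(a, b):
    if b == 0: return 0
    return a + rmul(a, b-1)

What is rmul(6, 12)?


rmul(6, 12) = 6 + rmul(6, 11)
rmul(6, 11) = 6 + rmul(6, 10)
rmul(6, 10) = 6 + rmul(6, 9)
rmul(6, 9) = 6 + rmul(6, 8)
rmul(6, 8) = 6 + rmul(6, 7)
rmul(6, 7) = 6 + rmul(6, 6)
rmul(6, 6) = 6 + rmul(6, 5)
rmul(6, 5) = 6 + rmul(6, 4)
rmul(6, 4) = 6 + rmul(6, 3)
rmul(6, 3) = 6 + rmul(6, 2)
rmul(6, 2) = 6 + rmul(6, 1)
rmul(6, 1) = 6 + rmul(6, 0)
rmul(6, 0) = 0  (base case)
Total: 6 + 6 + 6 + 6 + 6 + 6 + 6 + 6 + 6 + 6 + 6 + 6 + 0 = 72

72


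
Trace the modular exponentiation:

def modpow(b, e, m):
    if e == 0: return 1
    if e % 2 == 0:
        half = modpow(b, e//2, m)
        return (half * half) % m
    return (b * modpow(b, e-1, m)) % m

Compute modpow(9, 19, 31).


modpow(9, 19, 31): e is odd, compute modpow(9, 18, 31)
  modpow(9, 18, 31): e is even, compute modpow(9, 9, 31)
    modpow(9, 9, 31): e is odd, compute modpow(9, 8, 31)
      modpow(9, 8, 31): e is even, compute modpow(9, 4, 31)
        modpow(9, 4, 31): e is even, compute modpow(9, 2, 31)
          modpow(9, 2, 31): e is even, compute modpow(9, 1, 31)
          modpow(9, 1, 31): e is odd, compute modpow(9, 0, 31)
          modpow(9, 0, 31) = 1
          (9 * 1) % 31 = 9
          half=9, (9*9) % 31 = 19
        half=19, (19*19) % 31 = 20
      half=20, (20*20) % 31 = 28
    (9 * 28) % 31 = 4
  half=4, (4*4) % 31 = 16
(9 * 16) % 31 = 20

20


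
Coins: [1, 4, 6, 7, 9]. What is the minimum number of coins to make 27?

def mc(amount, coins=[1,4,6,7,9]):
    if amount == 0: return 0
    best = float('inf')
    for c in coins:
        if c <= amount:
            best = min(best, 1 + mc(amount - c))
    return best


Building up with DP:
mc(0) = 0
mc(1) = min(1+mc(0)=1+0=1) = 1
mc(2) = min(1+mc(1)=1+1=2) = 2
mc(3) = min(1+mc(2)=1+2=3) = 3
mc(4) = min(1+mc(3)=1+3=4, 1+mc(0)=1+0=1) = 1
mc(5) = min(1+mc(4)=1+1=2, 1+mc(1)=1+1=2) = 2
mc(6) = min(1+mc(5)=1+2=3, 1+mc(2)=1+2=3, 1+mc(0)=1+0=1) = 1
mc(7) = min(1+mc(6)=1+1=2, 1+mc(3)=1+3=4, 1+mc(1)=1+1=2, 1+mc(0)=1+0=1) = 1
mc(8) = min(1+mc(7)=1+1=2, 1+mc(4)=1+1=2, 1+mc(2)=1+2=3, 1+mc(1)=1+1=2) = 2
mc(9) = min(1+mc(8)=1+2=3, 1+mc(5)=1+2=3, 1+mc(3)=1+3=4, 1+mc(2)=1+2=3, 1+mc(0)=1+0=1) = 1
mc(10) = min(1+mc(9)=1+1=2, 1+mc(6)=1+1=2, 1+mc(4)=1+1=2, 1+mc(3)=1+3=4, 1+mc(1)=1+1=2) = 2
mc(11) = min(1+mc(10)=1+2=3, 1+mc(7)=1+1=2, 1+mc(5)=1+2=3, 1+mc(4)=1+1=2, 1+mc(2)=1+2=3) = 2
mc(12) = min(1+mc(11)=1+2=3, 1+mc(8)=1+2=3, 1+mc(6)=1+1=2, 1+mc(5)=1+2=3, 1+mc(3)=1+3=4) = 2
mc(13) = min(1+mc(12)=1+2=3, 1+mc(9)=1+1=2, 1+mc(7)=1+1=2, 1+mc(6)=1+1=2, 1+mc(4)=1+1=2) = 2
mc(14) = min(1+mc(13)=1+2=3, 1+mc(10)=1+2=3, 1+mc(8)=1+2=3, 1+mc(7)=1+1=2, 1+mc(5)=1+2=3) = 2
mc(15) = min(1+mc(14)=1+2=3, 1+mc(11)=1+2=3, 1+mc(9)=1+1=2, 1+mc(8)=1+2=3, 1+mc(6)=1+1=2) = 2
mc(16) = min(1+mc(15)=1+2=3, 1+mc(12)=1+2=3, 1+mc(10)=1+2=3, 1+mc(9)=1+1=2, 1+mc(7)=1+1=2) = 2
mc(17) = min(1+mc(16)=1+2=3, 1+mc(13)=1+2=3, 1+mc(11)=1+2=3, 1+mc(10)=1+2=3, 1+mc(8)=1+2=3) = 3
mc(18) = min(1+mc(17)=1+3=4, 1+mc(14)=1+2=3, 1+mc(12)=1+2=3, 1+mc(11)=1+2=3, 1+mc(9)=1+1=2) = 2
mc(19) = min(1+mc(18)=1+2=3, 1+mc(15)=1+2=3, 1+mc(13)=1+2=3, 1+mc(12)=1+2=3, 1+mc(10)=1+2=3) = 3
mc(20) = min(1+mc(19)=1+3=4, 1+mc(16)=1+2=3, 1+mc(14)=1+2=3, 1+mc(13)=1+2=3, 1+mc(11)=1+2=3) = 3
mc(21) = min(1+mc(20)=1+3=4, 1+mc(17)=1+3=4, 1+mc(15)=1+2=3, 1+mc(14)=1+2=3, 1+mc(12)=1+2=3) = 3
mc(22) = min(1+mc(21)=1+3=4, 1+mc(18)=1+2=3, 1+mc(16)=1+2=3, 1+mc(15)=1+2=3, 1+mc(13)=1+2=3) = 3
mc(23) = min(1+mc(22)=1+3=4, 1+mc(19)=1+3=4, 1+mc(17)=1+3=4, 1+mc(16)=1+2=3, 1+mc(14)=1+2=3) = 3
mc(24) = min(1+mc(23)=1+3=4, 1+mc(20)=1+3=4, 1+mc(18)=1+2=3, 1+mc(17)=1+3=4, 1+mc(15)=1+2=3) = 3
mc(25) = min(1+mc(24)=1+3=4, 1+mc(21)=1+3=4, 1+mc(19)=1+3=4, 1+mc(18)=1+2=3, 1+mc(16)=1+2=3) = 3
mc(26) = min(1+mc(25)=1+3=4, 1+mc(22)=1+3=4, 1+mc(20)=1+3=4, 1+mc(19)=1+3=4, 1+mc(17)=1+3=4) = 4
mc(27) = min(1+mc(26)=1+4=5, 1+mc(23)=1+3=4, 1+mc(21)=1+3=4, 1+mc(20)=1+3=4, 1+mc(18)=1+2=3) = 3

3


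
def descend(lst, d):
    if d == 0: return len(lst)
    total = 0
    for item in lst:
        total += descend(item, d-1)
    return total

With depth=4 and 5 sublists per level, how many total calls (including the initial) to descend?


At depth 0 (root): 1 call
At depth 1: each of 1 parents calls descend on 5 children = 5 calls
At depth 2: each of 5 parents calls descend on 5 children = 25 calls
At depth 3: each of 25 parents calls descend on 5 children = 125 calls
At depth 4: each of 125 parents calls descend on 5 children = 625 calls
Total: 1 + 5 + 25 + 125 + 625 = 781

781


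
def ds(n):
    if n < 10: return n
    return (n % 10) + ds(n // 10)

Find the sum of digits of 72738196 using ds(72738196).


ds(72738196) = 6 + ds(7273819)
ds(7273819) = 9 + ds(727381)
ds(727381) = 1 + ds(72738)
ds(72738) = 8 + ds(7273)
ds(7273) = 3 + ds(727)
ds(727) = 7 + ds(72)
ds(72) = 2 + ds(7)
ds(7) = 7  (base case)
Total: 6 + 9 + 1 + 8 + 3 + 7 + 2 + 7 = 43

43


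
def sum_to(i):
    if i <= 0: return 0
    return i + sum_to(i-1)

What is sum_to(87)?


sum_to(87)
= 87 + 86 + 85 + 84 + 83 + 82 + 81 + 80 + 79 + 78 + 77 + 76 + 75 + 74 + 73 + 72 + 71 + 70 + 69 + 68 + 67 + 66 + 65 + 64 + 63 + 62 + 61 + 60 + 59 + 58 + 57 + 56 + 55 + 54 + 53 + 52 + 51 + 50 + 49 + 48 + 47 + 46 + 45 + 44 + 43 + 42 + 41 + 40 + 39 + 38 + 37 + 36 + 35 + 34 + 33 + 32 + 31 + 30 + 29 + 28 + 27 + 26 + 25 + 24 + 23 + 22 + 21 + 20 + 19 + 18 + 17 + 16 + 15 + 14 + 13 + 12 + 11 + 10 + 9 + 8 + 7 + 6 + 5 + 4 + 3 + 2 + 1 + sum_to(0)
= 87 + 86 + 85 + 84 + 83 + 82 + 81 + 80 + 79 + 78 + 77 + 76 + 75 + 74 + 73 + 72 + 71 + 70 + 69 + 68 + 67 + 66 + 65 + 64 + 63 + 62 + 61 + 60 + 59 + 58 + 57 + 56 + 55 + 54 + 53 + 52 + 51 + 50 + 49 + 48 + 47 + 46 + 45 + 44 + 43 + 42 + 41 + 40 + 39 + 38 + 37 + 36 + 35 + 34 + 33 + 32 + 31 + 30 + 29 + 28 + 27 + 26 + 25 + 24 + 23 + 22 + 21 + 20 + 19 + 18 + 17 + 16 + 15 + 14 + 13 + 12 + 11 + 10 + 9 + 8 + 7 + 6 + 5 + 4 + 3 + 2 + 1 + 0
= 3828

3828


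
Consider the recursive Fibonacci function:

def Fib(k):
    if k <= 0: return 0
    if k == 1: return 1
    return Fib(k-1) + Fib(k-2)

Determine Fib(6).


Computing Fib(6) bottom-up:
Fib(0) = 0
Fib(1) = 1
Fib(2) = Fib(1) + Fib(0) = 1 + 0 = 1
Fib(3) = Fib(2) + Fib(1) = 1 + 1 = 2
Fib(4) = Fib(3) + Fib(2) = 2 + 1 = 3
Fib(5) = Fib(4) + Fib(3) = 3 + 2 = 5
Fib(6) = Fib(5) + Fib(4) = 5 + 3 = 8

8


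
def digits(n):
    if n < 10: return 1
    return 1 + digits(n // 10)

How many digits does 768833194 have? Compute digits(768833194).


digits(768833194) = 1 + digits(76883319)
digits(76883319) = 1 + digits(7688331)
digits(7688331) = 1 + digits(768833)
digits(768833) = 1 + digits(76883)
digits(76883) = 1 + digits(7688)
digits(7688) = 1 + digits(768)
digits(768) = 1 + digits(76)
digits(76) = 1 + digits(7)
digits(7) = 1  (base case: 7 < 10)
Unwinding: 1 + 1 + 1 + 1 + 1 + 1 + 1 + 1 + 1 = 9

9


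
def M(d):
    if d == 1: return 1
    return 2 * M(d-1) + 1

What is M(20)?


M(20) = 2 * M(19) + 1
M(19) = 2 * M(18) + 1
M(18) = 2 * M(17) + 1
M(17) = 2 * M(16) + 1
M(16) = 2 * M(15) + 1
M(15) = 2 * M(14) + 1
M(14) = 2 * M(13) + 1
M(13) = 2 * M(12) + 1
M(12) = 2 * M(11) + 1
M(11) = 2 * M(10) + 1
M(10) = 2 * M(9) + 1
M(9) = 2 * M(8) + 1
M(8) = 2 * M(7) + 1
M(7) = 2 * M(6) + 1
M(6) = 2 * M(5) + 1
M(5) = 2 * M(4) + 1
M(4) = 2 * M(3) + 1
M(3) = 2 * M(2) + 1
M(2) = 2 * M(1) + 1
M(1) = 1  (base case)
M(2) = 2 * 1 + 1 = 3
M(3) = 2 * 3 + 1 = 7
M(4) = 2 * 7 + 1 = 15
M(5) = 2 * 15 + 1 = 31
M(6) = 2 * 31 + 1 = 63
M(7) = 2 * 63 + 1 = 127
M(8) = 2 * 127 + 1 = 255
M(9) = 2 * 255 + 1 = 511
M(10) = 2 * 511 + 1 = 1023
M(11) = 2 * 1023 + 1 = 2047
M(12) = 2 * 2047 + 1 = 4095
M(13) = 2 * 4095 + 1 = 8191
M(14) = 2 * 8191 + 1 = 16383
M(15) = 2 * 16383 + 1 = 32767
M(16) = 2 * 32767 + 1 = 65535
M(17) = 2 * 65535 + 1 = 131071
M(18) = 2 * 131071 + 1 = 262143
M(19) = 2 * 262143 + 1 = 524287
M(20) = 2 * 524287 + 1 = 1048575

1048575


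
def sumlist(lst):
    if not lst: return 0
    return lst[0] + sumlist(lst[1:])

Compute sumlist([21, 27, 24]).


sumlist([21, 27, 24]) = 21 + sumlist([27, 24])
sumlist([27, 24]) = 27 + sumlist([24])
sumlist([24]) = 24 + sumlist([])
sumlist([]) = 0  (base case)
Total: 21 + 27 + 24 + 0 = 72

72


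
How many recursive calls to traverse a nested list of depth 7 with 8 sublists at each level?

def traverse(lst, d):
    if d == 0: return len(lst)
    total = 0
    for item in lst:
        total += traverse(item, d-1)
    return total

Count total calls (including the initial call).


At depth 0 (root): 1 call
At depth 1: each of 1 parents calls traverse on 8 children = 8 calls
At depth 2: each of 8 parents calls traverse on 8 children = 64 calls
At depth 3: each of 64 parents calls traverse on 8 children = 512 calls
At depth 4: each of 512 parents calls traverse on 8 children = 4096 calls
At depth 5: each of 4096 parents calls traverse on 8 children = 32768 calls
At depth 6: each of 32768 parents calls traverse on 8 children = 262144 calls
At depth 7: each of 262144 parents calls traverse on 8 children = 2097152 calls
Total: 1 + 8 + 64 + 512 + 4096 + 32768 + 262144 + 2097152 = 2396745

2396745


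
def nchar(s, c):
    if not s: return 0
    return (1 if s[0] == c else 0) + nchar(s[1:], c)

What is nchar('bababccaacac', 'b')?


s[0]='b' == 'b' -> 1
s[0]='a' != 'b' -> 0
s[0]='b' == 'b' -> 1
s[0]='a' != 'b' -> 0
s[0]='b' == 'b' -> 1
s[0]='c' != 'b' -> 0
s[0]='c' != 'b' -> 0
s[0]='a' != 'b' -> 0
s[0]='a' != 'b' -> 0
s[0]='c' != 'b' -> 0
s[0]='a' != 'b' -> 0
s[0]='c' != 'b' -> 0
Sum: 1 + 0 + 1 + 0 + 1 + 0 + 0 + 0 + 0 + 0 + 0 + 0 = 3

3


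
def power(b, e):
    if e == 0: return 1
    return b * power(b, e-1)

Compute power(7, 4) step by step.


power(7, 4)
= 7 * power(7, 3)
= 7 * 7 * power(7, 2)
= 7 * 7 * 7 * power(7, 1)
= 7 * 7 * 7 * 7 * power(7, 0)
= 7 * 7 * 7 * 7 * 1
= 2401

2401


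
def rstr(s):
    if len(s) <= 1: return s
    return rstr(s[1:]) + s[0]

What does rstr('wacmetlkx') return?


rstr('wacmetlkx') = rstr('acmetlkx') + 'w'
rstr('acmetlkx') = rstr('cmetlkx') + 'a'
rstr('cmetlkx') = rstr('metlkx') + 'c'
rstr('metlkx') = rstr('etlkx') + 'm'
rstr('etlkx') = rstr('tlkx') + 'e'
rstr('tlkx') = rstr('lkx') + 't'
rstr('lkx') = rstr('kx') + 'l'
rstr('kx') = rstr('x') + 'k'
rstr('x') = 'x'  (base case)
Concatenating: 'x' + 'k' + 'l' + 't' + 'e' + 'm' + 'c' + 'a' + 'w' = 'xkltemcaw'

xkltemcaw


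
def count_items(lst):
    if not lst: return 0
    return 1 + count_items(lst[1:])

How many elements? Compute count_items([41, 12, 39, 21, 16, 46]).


count_items([41, 12, 39, 21, 16, 46]) = 1 + count_items([12, 39, 21, 16, 46])
count_items([12, 39, 21, 16, 46]) = 1 + count_items([39, 21, 16, 46])
count_items([39, 21, 16, 46]) = 1 + count_items([21, 16, 46])
count_items([21, 16, 46]) = 1 + count_items([16, 46])
count_items([16, 46]) = 1 + count_items([46])
count_items([46]) = 1 + count_items([])
count_items([]) = 0  (base case)
Unwinding: 1 + 1 + 1 + 1 + 1 + 1 + 0 = 6

6


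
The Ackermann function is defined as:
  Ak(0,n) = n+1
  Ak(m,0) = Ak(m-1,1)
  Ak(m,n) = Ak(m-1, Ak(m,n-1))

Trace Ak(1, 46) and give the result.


Ak(1, 46) = Ak(0, Ak(1, 45))
  Ak(1, 45) = Ak(0, Ak(1, 44))
    Ak(1, 44) = Ak(0, Ak(1, 43))
      Ak(1, 43) = Ak(0, Ak(1, 42))
        Ak(1, 42) = Ak(0, Ak(1, 41))
          Ak(1, 41) = Ak(0, Ak(1, 40))
          Ak(1, 40) = Ak(0, Ak(1, 39))
          Ak(1, 39) = Ak(0, Ak(1, 38))
          Ak(1, 38) = Ak(0, Ak(1, 37))
          Ak(1, 37) = Ak(0, Ak(1, 36))
          Ak(1, 36) = Ak(0, Ak(1, 35))
          Ak(1, 35) = Ak(0, Ak(1, 34))
          Ak(1, 34) = Ak(0, Ak(1, 33))
          Ak(1, 33) = Ak(0, Ak(1, 32))
          Ak(1, 32) = Ak(0, Ak(1, 31))
          Ak(1, 31) = Ak(0, Ak(1, 30))
          Ak(1, 30) = Ak(0, Ak(1, 29))
          Ak(1, 29) = Ak(0, Ak(1, 28))
          Ak(1, 28) = Ak(0, Ak(1, 27))
          Ak(1, 27) = Ak(0, Ak(1, 26))
          Ak(1, 26) = Ak(0, Ak(1, 25))
          Ak(1, 25) = Ak(0, Ak(1, 24))
          Ak(1, 24) = Ak(0, Ak(1, 23))
          Ak(1, 23) = Ak(0, Ak(1, 22))
          Ak(1, 22) = Ak(0, Ak(1, 21))
... (trace truncated)
Result: Ak(1, 46) = 48

48


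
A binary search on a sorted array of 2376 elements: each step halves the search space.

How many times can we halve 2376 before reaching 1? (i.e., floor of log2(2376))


2376 / 2 = 1188
1188 / 2 = 594
594 / 2 = 297
297 / 2 = 148
148 / 2 = 74
74 / 2 = 37
37 / 2 = 18
18 / 2 = 9
9 / 2 = 4
4 / 2 = 2
2 / 2 = 1
Reached 1 after 11 halvings

11


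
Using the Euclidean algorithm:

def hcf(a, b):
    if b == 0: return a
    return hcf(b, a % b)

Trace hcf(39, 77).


hcf(39, 77) = hcf(77, 39)
hcf(77, 39) = hcf(39, 38)
hcf(39, 38) = hcf(38, 1)
hcf(38, 1) = hcf(1, 0)
hcf(1, 0) = 1  (base case)

1


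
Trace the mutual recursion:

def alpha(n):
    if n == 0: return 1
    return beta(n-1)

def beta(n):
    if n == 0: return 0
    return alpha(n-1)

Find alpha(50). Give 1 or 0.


alpha(50) = beta(49)
beta(49) = alpha(48)
alpha(48) = beta(47)
beta(47) = alpha(46)
alpha(46) = beta(45)
beta(45) = alpha(44)
alpha(44) = beta(43)
beta(43) = alpha(42)
alpha(42) = beta(41)
beta(41) = alpha(40)
alpha(40) = beta(39)
beta(39) = alpha(38)
alpha(38) = beta(37)
beta(37) = alpha(36)
alpha(36) = beta(35)
beta(35) = alpha(34)
alpha(34) = beta(33)
beta(33) = alpha(32)
alpha(32) = beta(31)
beta(31) = alpha(30)
alpha(30) = beta(29)
beta(29) = alpha(28)
alpha(28) = beta(27)
beta(27) = alpha(26)
alpha(26) = beta(25)
beta(25) = alpha(24)
alpha(24) = beta(23)
beta(23) = alpha(22)
alpha(22) = beta(21)
beta(21) = alpha(20)
alpha(20) = beta(19)
beta(19) = alpha(18)
alpha(18) = beta(17)
beta(17) = alpha(16)
alpha(16) = beta(15)
beta(15) = alpha(14)
alpha(14) = beta(13)
beta(13) = alpha(12)
alpha(12) = beta(11)
beta(11) = alpha(10)
alpha(10) = beta(9)
beta(9) = alpha(8)
alpha(8) = beta(7)
beta(7) = alpha(6)
alpha(6) = beta(5)
beta(5) = alpha(4)
alpha(4) = beta(3)
beta(3) = alpha(2)
alpha(2) = beta(1)
beta(1) = alpha(0)
alpha(0) = 1  (base case)
Result: 1

1


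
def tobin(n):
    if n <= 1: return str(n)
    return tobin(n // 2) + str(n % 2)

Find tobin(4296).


tobin(4296) = tobin(2148) + '0'
tobin(2148) = tobin(1074) + '0'
tobin(1074) = tobin(537) + '0'
tobin(537) = tobin(268) + '1'
tobin(268) = tobin(134) + '0'
tobin(134) = tobin(67) + '0'
tobin(67) = tobin(33) + '1'
tobin(33) = tobin(16) + '1'
tobin(16) = tobin(8) + '0'
tobin(8) = tobin(4) + '0'
tobin(4) = tobin(2) + '0'
tobin(2) = tobin(1) + '0'
tobin(1) = '1'  (base case)
Concatenating: '1' + '0' + '0' + '0' + '0' + '1' + '1' + '0' + '0' + '1' + '0' + '0' + '0' = '1000011001000'

1000011001000


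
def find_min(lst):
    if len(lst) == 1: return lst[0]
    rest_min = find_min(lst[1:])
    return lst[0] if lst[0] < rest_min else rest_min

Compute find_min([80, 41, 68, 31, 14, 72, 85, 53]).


find_min([80, 41, 68, 31, 14, 72, 85, 53]): compare 80 with find_min([41, 68, 31, 14, 72, 85, 53])
find_min([41, 68, 31, 14, 72, 85, 53]): compare 41 with find_min([68, 31, 14, 72, 85, 53])
find_min([68, 31, 14, 72, 85, 53]): compare 68 with find_min([31, 14, 72, 85, 53])
find_min([31, 14, 72, 85, 53]): compare 31 with find_min([14, 72, 85, 53])
find_min([14, 72, 85, 53]): compare 14 with find_min([72, 85, 53])
find_min([72, 85, 53]): compare 72 with find_min([85, 53])
find_min([85, 53]): compare 85 with find_min([53])
find_min([53]) = 53  (base case)
Compare 85 with 53 -> 53
Compare 72 with 53 -> 53
Compare 14 with 53 -> 14
Compare 31 with 14 -> 14
Compare 68 with 14 -> 14
Compare 41 with 14 -> 14
Compare 80 with 14 -> 14

14


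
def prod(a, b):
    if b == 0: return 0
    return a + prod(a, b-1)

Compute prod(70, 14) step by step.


prod(70, 14) = 70 + prod(70, 13)
prod(70, 13) = 70 + prod(70, 12)
prod(70, 12) = 70 + prod(70, 11)
prod(70, 11) = 70 + prod(70, 10)
prod(70, 10) = 70 + prod(70, 9)
prod(70, 9) = 70 + prod(70, 8)
prod(70, 8) = 70 + prod(70, 7)
prod(70, 7) = 70 + prod(70, 6)
prod(70, 6) = 70 + prod(70, 5)
prod(70, 5) = 70 + prod(70, 4)
prod(70, 4) = 70 + prod(70, 3)
prod(70, 3) = 70 + prod(70, 2)
prod(70, 2) = 70 + prod(70, 1)
prod(70, 1) = 70 + prod(70, 0)
prod(70, 0) = 0  (base case)
Total: 70 + 70 + 70 + 70 + 70 + 70 + 70 + 70 + 70 + 70 + 70 + 70 + 70 + 70 + 0 = 980

980


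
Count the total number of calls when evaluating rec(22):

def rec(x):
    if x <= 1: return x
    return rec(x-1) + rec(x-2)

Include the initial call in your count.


Let C(n) = total calls for rec(n)
C(0) = 1, C(1) = 1
C(2) = 1 + C(1) + C(0) = 1 + 1 + 1 = 3
C(3) = 1 + C(2) + C(1) = 1 + 3 + 1 = 5
C(4) = 1 + C(3) + C(2) = 1 + 5 + 3 = 9
C(5) = 1 + C(4) + C(3) = 1 + 9 + 5 = 15
C(6) = 1 + C(5) + C(4) = 1 + 15 + 9 = 25
C(7) = 1 + C(6) + C(5) = 1 + 25 + 15 = 41
C(8) = 1 + C(7) + C(6) = 1 + 41 + 25 = 67
C(9) = 1 + C(8) + C(7) = 1 + 67 + 41 = 109
C(10) = 1 + C(9) + C(8) = 1 + 109 + 67 = 177
C(11) = 1 + C(10) + C(9) = 1 + 177 + 109 = 287
C(12) = 1 + C(11) + C(10) = 1 + 287 + 177 = 465
C(13) = 1 + C(12) + C(11) = 1 + 465 + 287 = 753
C(14) = 1 + C(13) + C(12) = 1 + 753 + 465 = 1219
C(15) = 1 + C(14) + C(13) = 1 + 1219 + 753 = 1973
C(16) = 1 + C(15) + C(14) = 1 + 1973 + 1219 = 3193
C(17) = 1 + C(16) + C(15) = 1 + 3193 + 1973 = 5167
C(18) = 1 + C(17) + C(16) = 1 + 5167 + 3193 = 8361
C(19) = 1 + C(18) + C(17) = 1 + 8361 + 5167 = 13529
C(20) = 1 + C(19) + C(18) = 1 + 13529 + 8361 = 21891
C(21) = 1 + C(20) + C(19) = 1 + 21891 + 13529 = 35421
C(22) = 1 + C(21) + C(20) = 1 + 35421 + 21891 = 57313

57313


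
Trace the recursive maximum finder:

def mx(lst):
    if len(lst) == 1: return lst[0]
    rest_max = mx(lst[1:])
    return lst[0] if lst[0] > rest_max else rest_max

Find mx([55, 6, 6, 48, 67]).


mx([55, 6, 6, 48, 67]): compare 55 with mx([6, 6, 48, 67])
mx([6, 6, 48, 67]): compare 6 with mx([6, 48, 67])
mx([6, 48, 67]): compare 6 with mx([48, 67])
mx([48, 67]): compare 48 with mx([67])
mx([67]) = 67  (base case)
Compare 48 with 67 -> 67
Compare 6 with 67 -> 67
Compare 6 with 67 -> 67
Compare 55 with 67 -> 67

67


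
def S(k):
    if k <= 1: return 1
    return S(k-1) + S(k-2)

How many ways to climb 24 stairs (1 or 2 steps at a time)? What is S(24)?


Building up from base cases:
S(0) = 1
S(1) = 1
S(2) = S(1) + S(0) = 1 + 1 = 2
S(3) = S(2) + S(1) = 2 + 1 = 3
S(4) = S(3) + S(2) = 3 + 2 = 5
S(5) = S(4) + S(3) = 5 + 3 = 8
S(6) = S(5) + S(4) = 8 + 5 = 13
S(7) = S(6) + S(5) = 13 + 8 = 21
S(8) = S(7) + S(6) = 21 + 13 = 34
S(9) = S(8) + S(7) = 34 + 21 = 55
S(10) = S(9) + S(8) = 55 + 34 = 89
S(11) = S(10) + S(9) = 89 + 55 = 144
S(12) = S(11) + S(10) = 144 + 89 = 233
S(13) = S(12) + S(11) = 233 + 144 = 377
S(14) = S(13) + S(12) = 377 + 233 = 610
S(15) = S(14) + S(13) = 610 + 377 = 987
S(16) = S(15) + S(14) = 987 + 610 = 1597
S(17) = S(16) + S(15) = 1597 + 987 = 2584
S(18) = S(17) + S(16) = 2584 + 1597 = 4181
S(19) = S(18) + S(17) = 4181 + 2584 = 6765
S(20) = S(19) + S(18) = 6765 + 4181 = 10946
S(21) = S(20) + S(19) = 10946 + 6765 = 17711
S(22) = S(21) + S(20) = 17711 + 10946 = 28657
S(23) = S(22) + S(21) = 28657 + 17711 = 46368
S(24) = S(23) + S(22) = 46368 + 28657 = 75025

75025


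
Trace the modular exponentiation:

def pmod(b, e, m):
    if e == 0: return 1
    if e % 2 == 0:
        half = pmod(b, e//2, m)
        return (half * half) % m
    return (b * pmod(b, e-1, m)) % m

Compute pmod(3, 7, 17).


pmod(3, 7, 17): e is odd, compute pmod(3, 6, 17)
  pmod(3, 6, 17): e is even, compute pmod(3, 3, 17)
    pmod(3, 3, 17): e is odd, compute pmod(3, 2, 17)
      pmod(3, 2, 17): e is even, compute pmod(3, 1, 17)
        pmod(3, 1, 17): e is odd, compute pmod(3, 0, 17)
          pmod(3, 0, 17) = 1
        (3 * 1) % 17 = 3
      half=3, (3*3) % 17 = 9
    (3 * 9) % 17 = 10
  half=10, (10*10) % 17 = 15
(3 * 15) % 17 = 11

11


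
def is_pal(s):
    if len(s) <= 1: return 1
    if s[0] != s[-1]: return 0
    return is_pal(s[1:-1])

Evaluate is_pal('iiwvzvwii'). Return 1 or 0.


is_pal('iiwvzvwii'): s[0]='i' == s[-1]='i' -> check is_pal('iwvzvwi')
is_pal('iwvzvwi'): s[0]='i' == s[-1]='i' -> check is_pal('wvzvw')
is_pal('wvzvw'): s[0]='w' == s[-1]='w' -> check is_pal('vzv')
is_pal('vzv'): s[0]='v' == s[-1]='v' -> check is_pal('z')
is_pal('z'): len <= 1 -> return 1  (base case)
Result: 1 (palindrome)

1


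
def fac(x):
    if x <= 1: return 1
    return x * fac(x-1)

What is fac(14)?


fac(14)
= 14 * fac(13)
= 14 * 13 * fac(12)
= 14 * 13 * 12 * fac(11)
= 14 * 13 * 12 * 11 * fac(10)
= 14 * 13 * 12 * 11 * 10 * fac(9)
= 14 * 13 * 12 * 11 * 10 * 9 * fac(8)
= 14 * 13 * 12 * 11 * 10 * 9 * 8 * fac(7)
= 14 * 13 * 12 * 11 * 10 * 9 * 8 * 7 * fac(6)
= 14 * 13 * 12 * 11 * 10 * 9 * 8 * 7 * 6 * fac(5)
= 14 * 13 * 12 * 11 * 10 * 9 * 8 * 7 * 6 * 5 * fac(4)
= 14 * 13 * 12 * 11 * 10 * 9 * 8 * 7 * 6 * 5 * 4 * fac(3)
= 14 * 13 * 12 * 11 * 10 * 9 * 8 * 7 * 6 * 5 * 4 * 3 * fac(2)
= 14 * 13 * 12 * 11 * 10 * 9 * 8 * 7 * 6 * 5 * 4 * 3 * 2 * fac(1)
= 14 * 13 * 12 * 11 * 10 * 9 * 8 * 7 * 6 * 5 * 4 * 3 * 2 * 1
= 87178291200

87178291200


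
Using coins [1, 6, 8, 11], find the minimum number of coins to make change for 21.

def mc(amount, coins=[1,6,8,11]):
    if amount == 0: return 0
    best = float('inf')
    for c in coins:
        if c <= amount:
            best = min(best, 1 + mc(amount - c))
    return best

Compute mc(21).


Building up with DP:
mc(0) = 0
mc(1) = min(1+mc(0)=1+0=1) = 1
mc(2) = min(1+mc(1)=1+1=2) = 2
mc(3) = min(1+mc(2)=1+2=3) = 3
mc(4) = min(1+mc(3)=1+3=4) = 4
mc(5) = min(1+mc(4)=1+4=5) = 5
mc(6) = min(1+mc(5)=1+5=6, 1+mc(0)=1+0=1) = 1
mc(7) = min(1+mc(6)=1+1=2, 1+mc(1)=1+1=2) = 2
mc(8) = min(1+mc(7)=1+2=3, 1+mc(2)=1+2=3, 1+mc(0)=1+0=1) = 1
mc(9) = min(1+mc(8)=1+1=2, 1+mc(3)=1+3=4, 1+mc(1)=1+1=2) = 2
mc(10) = min(1+mc(9)=1+2=3, 1+mc(4)=1+4=5, 1+mc(2)=1+2=3) = 3
mc(11) = min(1+mc(10)=1+3=4, 1+mc(5)=1+5=6, 1+mc(3)=1+3=4, 1+mc(0)=1+0=1) = 1
mc(12) = min(1+mc(11)=1+1=2, 1+mc(6)=1+1=2, 1+mc(4)=1+4=5, 1+mc(1)=1+1=2) = 2
mc(13) = min(1+mc(12)=1+2=3, 1+mc(7)=1+2=3, 1+mc(5)=1+5=6, 1+mc(2)=1+2=3) = 3
mc(14) = min(1+mc(13)=1+3=4, 1+mc(8)=1+1=2, 1+mc(6)=1+1=2, 1+mc(3)=1+3=4) = 2
mc(15) = min(1+mc(14)=1+2=3, 1+mc(9)=1+2=3, 1+mc(7)=1+2=3, 1+mc(4)=1+4=5) = 3
mc(16) = min(1+mc(15)=1+3=4, 1+mc(10)=1+3=4, 1+mc(8)=1+1=2, 1+mc(5)=1+5=6) = 2
mc(17) = min(1+mc(16)=1+2=3, 1+mc(11)=1+1=2, 1+mc(9)=1+2=3, 1+mc(6)=1+1=2) = 2
mc(18) = min(1+mc(17)=1+2=3, 1+mc(12)=1+2=3, 1+mc(10)=1+3=4, 1+mc(7)=1+2=3) = 3
mc(19) = min(1+mc(18)=1+3=4, 1+mc(13)=1+3=4, 1+mc(11)=1+1=2, 1+mc(8)=1+1=2) = 2
mc(20) = min(1+mc(19)=1+2=3, 1+mc(14)=1+2=3, 1+mc(12)=1+2=3, 1+mc(9)=1+2=3) = 3
mc(21) = min(1+mc(20)=1+3=4, 1+mc(15)=1+3=4, 1+mc(13)=1+3=4, 1+mc(10)=1+3=4) = 4

4


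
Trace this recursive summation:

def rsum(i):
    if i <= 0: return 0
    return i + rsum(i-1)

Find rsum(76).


rsum(76)
= 76 + 75 + 74 + 73 + 72 + 71 + 70 + 69 + 68 + 67 + 66 + 65 + 64 + 63 + 62 + 61 + 60 + 59 + 58 + 57 + 56 + 55 + 54 + 53 + 52 + 51 + 50 + 49 + 48 + 47 + 46 + 45 + 44 + 43 + 42 + 41 + 40 + 39 + 38 + 37 + 36 + 35 + 34 + 33 + 32 + 31 + 30 + 29 + 28 + 27 + 26 + 25 + 24 + 23 + 22 + 21 + 20 + 19 + 18 + 17 + 16 + 15 + 14 + 13 + 12 + 11 + 10 + 9 + 8 + 7 + 6 + 5 + 4 + 3 + 2 + 1 + rsum(0)
= 76 + 75 + 74 + 73 + 72 + 71 + 70 + 69 + 68 + 67 + 66 + 65 + 64 + 63 + 62 + 61 + 60 + 59 + 58 + 57 + 56 + 55 + 54 + 53 + 52 + 51 + 50 + 49 + 48 + 47 + 46 + 45 + 44 + 43 + 42 + 41 + 40 + 39 + 38 + 37 + 36 + 35 + 34 + 33 + 32 + 31 + 30 + 29 + 28 + 27 + 26 + 25 + 24 + 23 + 22 + 21 + 20 + 19 + 18 + 17 + 16 + 15 + 14 + 13 + 12 + 11 + 10 + 9 + 8 + 7 + 6 + 5 + 4 + 3 + 2 + 1 + 0
= 2926

2926


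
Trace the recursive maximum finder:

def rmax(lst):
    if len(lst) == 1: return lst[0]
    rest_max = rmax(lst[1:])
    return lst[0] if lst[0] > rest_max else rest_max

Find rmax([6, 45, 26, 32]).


rmax([6, 45, 26, 32]): compare 6 with rmax([45, 26, 32])
rmax([45, 26, 32]): compare 45 with rmax([26, 32])
rmax([26, 32]): compare 26 with rmax([32])
rmax([32]) = 32  (base case)
Compare 26 with 32 -> 32
Compare 45 with 32 -> 45
Compare 6 with 45 -> 45

45


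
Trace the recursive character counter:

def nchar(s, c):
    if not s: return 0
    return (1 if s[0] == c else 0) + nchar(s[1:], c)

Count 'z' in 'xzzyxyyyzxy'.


s[0]='x' != 'z' -> 0
s[0]='z' == 'z' -> 1
s[0]='z' == 'z' -> 1
s[0]='y' != 'z' -> 0
s[0]='x' != 'z' -> 0
s[0]='y' != 'z' -> 0
s[0]='y' != 'z' -> 0
s[0]='y' != 'z' -> 0
s[0]='z' == 'z' -> 1
s[0]='x' != 'z' -> 0
s[0]='y' != 'z' -> 0
Sum: 0 + 1 + 1 + 0 + 0 + 0 + 0 + 0 + 1 + 0 + 0 = 3

3


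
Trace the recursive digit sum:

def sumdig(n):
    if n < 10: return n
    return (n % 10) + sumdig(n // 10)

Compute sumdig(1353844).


sumdig(1353844) = 4 + sumdig(135384)
sumdig(135384) = 4 + sumdig(13538)
sumdig(13538) = 8 + sumdig(1353)
sumdig(1353) = 3 + sumdig(135)
sumdig(135) = 5 + sumdig(13)
sumdig(13) = 3 + sumdig(1)
sumdig(1) = 1  (base case)
Total: 4 + 4 + 8 + 3 + 5 + 3 + 1 = 28

28


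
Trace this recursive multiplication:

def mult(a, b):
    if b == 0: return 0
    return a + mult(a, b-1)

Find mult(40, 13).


mult(40, 13) = 40 + mult(40, 12)
mult(40, 12) = 40 + mult(40, 11)
mult(40, 11) = 40 + mult(40, 10)
mult(40, 10) = 40 + mult(40, 9)
mult(40, 9) = 40 + mult(40, 8)
mult(40, 8) = 40 + mult(40, 7)
mult(40, 7) = 40 + mult(40, 6)
mult(40, 6) = 40 + mult(40, 5)
mult(40, 5) = 40 + mult(40, 4)
mult(40, 4) = 40 + mult(40, 3)
mult(40, 3) = 40 + mult(40, 2)
mult(40, 2) = 40 + mult(40, 1)
mult(40, 1) = 40 + mult(40, 0)
mult(40, 0) = 0  (base case)
Total: 40 + 40 + 40 + 40 + 40 + 40 + 40 + 40 + 40 + 40 + 40 + 40 + 40 + 0 = 520

520


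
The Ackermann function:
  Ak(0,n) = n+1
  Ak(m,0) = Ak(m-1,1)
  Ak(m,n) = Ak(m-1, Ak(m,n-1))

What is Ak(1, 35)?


Ak(1, 35) = Ak(0, Ak(1, 34))
  Ak(1, 34) = Ak(0, Ak(1, 33))
    Ak(1, 33) = Ak(0, Ak(1, 32))
      Ak(1, 32) = Ak(0, Ak(1, 31))
        Ak(1, 31) = Ak(0, Ak(1, 30))
          Ak(1, 30) = Ak(0, Ak(1, 29))
          Ak(1, 29) = Ak(0, Ak(1, 28))
          Ak(1, 28) = Ak(0, Ak(1, 27))
          Ak(1, 27) = Ak(0, Ak(1, 26))
          Ak(1, 26) = Ak(0, Ak(1, 25))
          Ak(1, 25) = Ak(0, Ak(1, 24))
          Ak(1, 24) = Ak(0, Ak(1, 23))
          Ak(1, 23) = Ak(0, Ak(1, 22))
          Ak(1, 22) = Ak(0, Ak(1, 21))
          Ak(1, 21) = Ak(0, Ak(1, 20))
          Ak(1, 20) = Ak(0, Ak(1, 19))
          Ak(1, 19) = Ak(0, Ak(1, 18))
          Ak(1, 18) = Ak(0, Ak(1, 17))
          Ak(1, 17) = Ak(0, Ak(1, 16))
          Ak(1, 16) = Ak(0, Ak(1, 15))
          Ak(1, 15) = Ak(0, Ak(1, 14))
          Ak(1, 14) = Ak(0, Ak(1, 13))
          Ak(1, 13) = Ak(0, Ak(1, 12))
          Ak(1, 12) = Ak(0, Ak(1, 11))
          Ak(1, 11) = Ak(0, Ak(1, 10))
... (trace truncated)
Result: Ak(1, 35) = 37

37
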